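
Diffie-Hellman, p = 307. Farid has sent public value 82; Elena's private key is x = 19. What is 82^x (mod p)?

Shared key K = 82^19 mod 307.
82^1 ≡ 82 (mod 307)
82^2 = (82^1)^2 ≡ 82^2 = 6724 ≡ 277 (mod 307)
82^4 = (82^2)^2 ≡ 277^2 = 76729 ≡ 286 (mod 307)
82^8 = (82^4)^2 ≡ 286^2 = 81796 ≡ 134 (mod 307)
82^16 = (82^8)^2 ≡ 134^2 = 17956 ≡ 150 (mod 307)
82^19 = 82^16 · 82^2 · 82^1 ≡ 150 · 277 · 82 ≡ 14 (mod 307).

14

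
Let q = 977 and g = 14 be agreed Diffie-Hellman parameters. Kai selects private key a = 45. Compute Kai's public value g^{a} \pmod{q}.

946

Public value = 14^{45} \pmod{977}.
14^1 ≡ 14 (mod 977)
14^2 = (14^1)^2 ≡ 14^2 = 196 ≡ 196 (mod 977)
14^4 = (14^2)^2 ≡ 196^2 = 38416 ≡ 313 (mod 977)
14^8 = (14^4)^2 ≡ 313^2 = 97969 ≡ 269 (mod 977)
14^16 = (14^8)^2 ≡ 269^2 = 72361 ≡ 63 (mod 977)
14^32 = (14^16)^2 ≡ 63^2 = 3969 ≡ 61 (mod 977)
14^45 = 14^32 · 14^8 · 14^4 · 14^1 ≡ 61 · 269 · 313 · 14 ≡ 946 (mod 977).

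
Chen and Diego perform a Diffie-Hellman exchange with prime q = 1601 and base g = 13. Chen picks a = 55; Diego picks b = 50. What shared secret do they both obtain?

180

Diego sends B = g^b mod q = 13^50 mod 1601.
13^1 ≡ 13 (mod 1601)
13^2 = (13^1)^2 ≡ 13^2 = 169 ≡ 169 (mod 1601)
13^4 = (13^2)^2 ≡ 169^2 = 28561 ≡ 1344 (mod 1601)
13^8 = (13^4)^2 ≡ 1344^2 = 1806336 ≡ 408 (mod 1601)
13^16 = (13^8)^2 ≡ 408^2 = 166464 ≡ 1561 (mod 1601)
13^32 = (13^16)^2 ≡ 1561^2 = 2436721 ≡ 1600 (mod 1601)
13^50 = 13^32 · 13^16 · 13^2 ≡ 1600 · 1561 · 169 ≡ 356 (mod 1601).
So B = 356. Chen then computes K = B^a mod q = 356^55 mod 1601.
356^1 ≡ 356 (mod 1601)
356^2 = (356^1)^2 ≡ 356^2 = 126736 ≡ 257 (mod 1601)
356^4 = (356^2)^2 ≡ 257^2 = 66049 ≡ 408 (mod 1601)
356^8 = (356^4)^2 ≡ 408^2 = 166464 ≡ 1561 (mod 1601)
356^16 = (356^8)^2 ≡ 1561^2 = 2436721 ≡ 1600 (mod 1601)
356^32 = (356^16)^2 ≡ 1600^2 = 2560000 ≡ 1 (mod 1601)
356^55 = 356^32 · 356^16 · 356^4 · 356^2 · 356^1 ≡ 1 · 1600 · 408 · 257 · 356 ≡ 180 (mod 1601).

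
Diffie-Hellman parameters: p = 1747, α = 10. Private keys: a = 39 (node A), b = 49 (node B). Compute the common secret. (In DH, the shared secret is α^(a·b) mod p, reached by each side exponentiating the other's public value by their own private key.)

Node A sends A = α^a mod p = 10^39 mod 1747.
10^1 ≡ 10 (mod 1747)
10^2 = (10^1)^2 ≡ 10^2 = 100 ≡ 100 (mod 1747)
10^4 = (10^2)^2 ≡ 100^2 = 10000 ≡ 1265 (mod 1747)
10^8 = (10^4)^2 ≡ 1265^2 = 1600225 ≡ 1720 (mod 1747)
10^16 = (10^8)^2 ≡ 1720^2 = 2958400 ≡ 729 (mod 1747)
10^32 = (10^16)^2 ≡ 729^2 = 531441 ≡ 353 (mod 1747)
10^39 = 10^32 · 10^4 · 10^2 · 10^1 ≡ 353 · 1265 · 100 · 10 ≡ 1318 (mod 1747).
So A = 1318. Node B then computes K = A^b mod p = 1318^49 mod 1747.
1318^1 ≡ 1318 (mod 1747)
1318^2 = (1318^1)^2 ≡ 1318^2 = 1737124 ≡ 606 (mod 1747)
1318^4 = (1318^2)^2 ≡ 606^2 = 367236 ≡ 366 (mod 1747)
1318^8 = (1318^4)^2 ≡ 366^2 = 133956 ≡ 1184 (mod 1747)
1318^16 = (1318^8)^2 ≡ 1184^2 = 1401856 ≡ 762 (mod 1747)
1318^32 = (1318^16)^2 ≡ 762^2 = 580644 ≡ 640 (mod 1747)
1318^49 = 1318^32 · 1318^16 · 1318^1 ≡ 640 · 762 · 1318 ≡ 759 (mod 1747).

759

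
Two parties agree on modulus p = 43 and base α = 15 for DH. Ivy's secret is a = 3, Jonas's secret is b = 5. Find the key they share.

4

Ivy sends A = α^a mod p = 15^3 mod 43.
15^1 ≡ 15 (mod 43)
15^2 = (15^1)^2 ≡ 15^2 = 225 ≡ 10 (mod 43)
15^3 = 15^2 · 15^1 ≡ 10 · 15 ≡ 21 (mod 43).
So A = 21. Jonas then computes K = A^b mod p = 21^5 mod 43.
21^1 ≡ 21 (mod 43)
21^2 = (21^1)^2 ≡ 21^2 = 441 ≡ 11 (mod 43)
21^4 = (21^2)^2 ≡ 11^2 = 121 ≡ 35 (mod 43)
21^5 = 21^4 · 21^1 ≡ 35 · 21 ≡ 4 (mod 43).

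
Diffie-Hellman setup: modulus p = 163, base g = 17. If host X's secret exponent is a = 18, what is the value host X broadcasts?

104

Public value = 17^18 (mod 163).
17^1 ≡ 17 (mod 163)
17^2 = (17^1)^2 ≡ 17^2 = 289 ≡ 126 (mod 163)
17^4 = (17^2)^2 ≡ 126^2 = 15876 ≡ 65 (mod 163)
17^8 = (17^4)^2 ≡ 65^2 = 4225 ≡ 150 (mod 163)
17^16 = (17^8)^2 ≡ 150^2 = 22500 ≡ 6 (mod 163)
17^18 = 17^16 · 17^2 ≡ 6 · 126 ≡ 104 (mod 163).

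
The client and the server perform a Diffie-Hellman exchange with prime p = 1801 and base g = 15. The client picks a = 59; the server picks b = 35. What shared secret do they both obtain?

240

The server sends B = g^b mod p = 15^35 mod 1801.
15^1 ≡ 15 (mod 1801)
15^2 = (15^1)^2 ≡ 15^2 = 225 ≡ 225 (mod 1801)
15^4 = (15^2)^2 ≡ 225^2 = 50625 ≡ 197 (mod 1801)
15^8 = (15^4)^2 ≡ 197^2 = 38809 ≡ 988 (mod 1801)
15^16 = (15^8)^2 ≡ 988^2 = 976144 ≡ 2 (mod 1801)
15^32 = (15^16)^2 ≡ 2^2 = 4 ≡ 4 (mod 1801)
15^35 = 15^32 · 15^2 · 15^1 ≡ 4 · 225 · 15 ≡ 893 (mod 1801).
So B = 893. The client then computes K = B^a mod p = 893^59 mod 1801.
893^1 ≡ 893 (mod 1801)
893^2 = (893^1)^2 ≡ 893^2 = 797449 ≡ 1407 (mod 1801)
893^4 = (893^2)^2 ≡ 1407^2 = 1979649 ≡ 350 (mod 1801)
893^8 = (893^4)^2 ≡ 350^2 = 122500 ≡ 32 (mod 1801)
893^16 = (893^8)^2 ≡ 32^2 = 1024 ≡ 1024 (mod 1801)
893^32 = (893^16)^2 ≡ 1024^2 = 1048576 ≡ 394 (mod 1801)
893^59 = 893^32 · 893^16 · 893^8 · 893^2 · 893^1 ≡ 394 · 1024 · 32 · 1407 · 893 ≡ 240 (mod 1801).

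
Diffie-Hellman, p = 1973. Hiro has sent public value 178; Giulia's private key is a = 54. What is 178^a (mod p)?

190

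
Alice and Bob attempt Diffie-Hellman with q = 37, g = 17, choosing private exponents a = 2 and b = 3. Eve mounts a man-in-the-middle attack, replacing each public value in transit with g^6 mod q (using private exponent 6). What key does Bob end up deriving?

Bob receives Eve's public value M = 17^6 mod 37 instead of the honest one.
17^1 ≡ 17 (mod 37)
17^2 = (17^1)^2 ≡ 17^2 = 289 ≡ 30 (mod 37)
17^4 = (17^2)^2 ≡ 30^2 = 900 ≡ 12 (mod 37)
17^6 = 17^4 · 17^2 ≡ 12 · 30 ≡ 27 (mod 37).
So M = 27. Bob computes K = M^3 mod 37.
27^1 ≡ 27 (mod 37)
27^2 = (27^1)^2 ≡ 27^2 = 729 ≡ 26 (mod 37)
27^3 = 27^2 · 27^1 ≡ 26 · 27 ≡ 36 (mod 37).

36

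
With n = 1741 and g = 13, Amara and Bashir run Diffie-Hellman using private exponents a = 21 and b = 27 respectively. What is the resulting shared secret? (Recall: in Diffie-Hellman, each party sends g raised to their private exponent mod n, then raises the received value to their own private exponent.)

1246

Bashir sends B = g^b mod n = 13^27 mod 1741.
13^1 ≡ 13 (mod 1741)
13^2 = (13^1)^2 ≡ 13^2 = 169 ≡ 169 (mod 1741)
13^4 = (13^2)^2 ≡ 169^2 = 28561 ≡ 705 (mod 1741)
13^8 = (13^4)^2 ≡ 705^2 = 497025 ≡ 840 (mod 1741)
13^16 = (13^8)^2 ≡ 840^2 = 705600 ≡ 495 (mod 1741)
13^27 = 13^16 · 13^8 · 13^2 · 13^1 ≡ 495 · 840 · 169 · 13 ≡ 1195 (mod 1741).
So B = 1195. Amara then computes K = B^a mod n = 1195^21 mod 1741.
1195^1 ≡ 1195 (mod 1741)
1195^2 = (1195^1)^2 ≡ 1195^2 = 1428025 ≡ 405 (mod 1741)
1195^4 = (1195^2)^2 ≡ 405^2 = 164025 ≡ 371 (mod 1741)
1195^8 = (1195^4)^2 ≡ 371^2 = 137641 ≡ 102 (mod 1741)
1195^16 = (1195^8)^2 ≡ 102^2 = 10404 ≡ 1699 (mod 1741)
1195^21 = 1195^16 · 1195^4 · 1195^1 ≡ 1699 · 371 · 1195 ≡ 1246 (mod 1741).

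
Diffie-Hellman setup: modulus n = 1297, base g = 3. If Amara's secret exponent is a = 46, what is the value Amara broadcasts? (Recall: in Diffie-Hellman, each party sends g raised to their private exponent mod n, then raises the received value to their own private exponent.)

56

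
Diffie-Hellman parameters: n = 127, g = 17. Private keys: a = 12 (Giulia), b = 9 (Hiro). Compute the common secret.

2

Giulia sends A = g^a mod n = 17^12 mod 127.
17^1 ≡ 17 (mod 127)
17^2 = (17^1)^2 ≡ 17^2 = 289 ≡ 35 (mod 127)
17^4 = (17^2)^2 ≡ 35^2 = 1225 ≡ 82 (mod 127)
17^8 = (17^4)^2 ≡ 82^2 = 6724 ≡ 120 (mod 127)
17^12 = 17^8 · 17^4 ≡ 120 · 82 ≡ 61 (mod 127).
So A = 61. Hiro then computes K = A^b mod n = 61^9 mod 127.
61^1 ≡ 61 (mod 127)
61^2 = (61^1)^2 ≡ 61^2 = 3721 ≡ 38 (mod 127)
61^4 = (61^2)^2 ≡ 38^2 = 1444 ≡ 47 (mod 127)
61^8 = (61^4)^2 ≡ 47^2 = 2209 ≡ 50 (mod 127)
61^9 = 61^8 · 61^1 ≡ 50 · 61 ≡ 2 (mod 127).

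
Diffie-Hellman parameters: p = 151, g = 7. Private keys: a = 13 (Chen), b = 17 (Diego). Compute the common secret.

Chen sends A = g^a mod p = 7^13 mod 151.
7^1 ≡ 7 (mod 151)
7^2 = (7^1)^2 ≡ 7^2 = 49 ≡ 49 (mod 151)
7^4 = (7^2)^2 ≡ 49^2 = 2401 ≡ 136 (mod 151)
7^8 = (7^4)^2 ≡ 136^2 = 18496 ≡ 74 (mod 151)
7^13 = 7^8 · 7^4 · 7^1 ≡ 74 · 136 · 7 ≡ 82 (mod 151).
So A = 82. Diego then computes K = A^b mod p = 82^17 mod 151.
82^1 ≡ 82 (mod 151)
82^2 = (82^1)^2 ≡ 82^2 = 6724 ≡ 80 (mod 151)
82^4 = (82^2)^2 ≡ 80^2 = 6400 ≡ 58 (mod 151)
82^8 = (82^4)^2 ≡ 58^2 = 3364 ≡ 42 (mod 151)
82^16 = (82^8)^2 ≡ 42^2 = 1764 ≡ 103 (mod 151)
82^17 = 82^16 · 82^1 ≡ 103 · 82 ≡ 141 (mod 151).

141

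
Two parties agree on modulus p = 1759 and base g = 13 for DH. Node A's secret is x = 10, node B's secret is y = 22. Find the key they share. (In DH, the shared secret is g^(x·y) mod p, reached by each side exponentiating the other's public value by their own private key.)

833

Node B sends B = g^y mod p = 13^22 mod 1759.
13^1 ≡ 13 (mod 1759)
13^2 = (13^1)^2 ≡ 13^2 = 169 ≡ 169 (mod 1759)
13^4 = (13^2)^2 ≡ 169^2 = 28561 ≡ 417 (mod 1759)
13^8 = (13^4)^2 ≡ 417^2 = 173889 ≡ 1507 (mod 1759)
13^16 = (13^8)^2 ≡ 1507^2 = 2271049 ≡ 180 (mod 1759)
13^22 = 13^16 · 13^4 · 13^2 ≡ 180 · 417 · 169 ≡ 991 (mod 1759).
So B = 991. Node A then computes K = B^x mod p = 991^10 mod 1759.
991^1 ≡ 991 (mod 1759)
991^2 = (991^1)^2 ≡ 991^2 = 982081 ≡ 559 (mod 1759)
991^4 = (991^2)^2 ≡ 559^2 = 312481 ≡ 1138 (mod 1759)
991^8 = (991^4)^2 ≡ 1138^2 = 1295044 ≡ 420 (mod 1759)
991^10 = 991^8 · 991^2 ≡ 420 · 559 ≡ 833 (mod 1759).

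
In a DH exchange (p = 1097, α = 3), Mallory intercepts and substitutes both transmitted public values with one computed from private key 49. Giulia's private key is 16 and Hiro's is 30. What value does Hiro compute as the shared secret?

839

Hiro receives Mallory's public value M = 3^49 mod 1097 instead of the honest one.
3^1 ≡ 3 (mod 1097)
3^2 = (3^1)^2 ≡ 3^2 = 9 ≡ 9 (mod 1097)
3^4 = (3^2)^2 ≡ 9^2 = 81 ≡ 81 (mod 1097)
3^8 = (3^4)^2 ≡ 81^2 = 6561 ≡ 1076 (mod 1097)
3^16 = (3^8)^2 ≡ 1076^2 = 1157776 ≡ 441 (mod 1097)
3^32 = (3^16)^2 ≡ 441^2 = 194481 ≡ 312 (mod 1097)
3^49 = 3^32 · 3^16 · 3^1 ≡ 312 · 441 · 3 ≡ 304 (mod 1097).
So M = 304. Hiro computes K = M^30 mod 1097.
304^1 ≡ 304 (mod 1097)
304^2 = (304^1)^2 ≡ 304^2 = 92416 ≡ 268 (mod 1097)
304^4 = (304^2)^2 ≡ 268^2 = 71824 ≡ 519 (mod 1097)
304^8 = (304^4)^2 ≡ 519^2 = 269361 ≡ 596 (mod 1097)
304^16 = (304^8)^2 ≡ 596^2 = 355216 ≡ 885 (mod 1097)
304^30 = 304^16 · 304^8 · 304^4 · 304^2 ≡ 885 · 596 · 519 · 268 ≡ 839 (mod 1097).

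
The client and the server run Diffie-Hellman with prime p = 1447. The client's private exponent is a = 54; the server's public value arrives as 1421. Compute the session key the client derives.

Shared key K = 1421^54 mod 1447.
1421^1 ≡ 1421 (mod 1447)
1421^2 = (1421^1)^2 ≡ 1421^2 = 2019241 ≡ 676 (mod 1447)
1421^4 = (1421^2)^2 ≡ 676^2 = 456976 ≡ 1171 (mod 1447)
1421^8 = (1421^4)^2 ≡ 1171^2 = 1371241 ≡ 932 (mod 1447)
1421^16 = (1421^8)^2 ≡ 932^2 = 868624 ≡ 424 (mod 1447)
1421^32 = (1421^16)^2 ≡ 424^2 = 179776 ≡ 348 (mod 1447)
1421^54 = 1421^32 · 1421^16 · 1421^4 · 1421^2 ≡ 348 · 424 · 1171 · 676 ≡ 687 (mod 1447).

687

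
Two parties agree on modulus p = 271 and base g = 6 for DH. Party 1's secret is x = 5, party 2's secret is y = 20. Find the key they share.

Party 2 sends B = g^y mod p = 6^20 mod 271.
6^1 ≡ 6 (mod 271)
6^2 = (6^1)^2 ≡ 6^2 = 36 ≡ 36 (mod 271)
6^4 = (6^2)^2 ≡ 36^2 = 1296 ≡ 212 (mod 271)
6^8 = (6^4)^2 ≡ 212^2 = 44944 ≡ 229 (mod 271)
6^16 = (6^8)^2 ≡ 229^2 = 52441 ≡ 138 (mod 271)
6^20 = 6^16 · 6^4 ≡ 138 · 212 ≡ 259 (mod 271).
So B = 259. Party 1 then computes K = B^x mod p = 259^5 mod 271.
259^1 ≡ 259 (mod 271)
259^2 = (259^1)^2 ≡ 259^2 = 67081 ≡ 144 (mod 271)
259^4 = (259^2)^2 ≡ 144^2 = 20736 ≡ 140 (mod 271)
259^5 = 259^4 · 259^1 ≡ 140 · 259 ≡ 217 (mod 271).

217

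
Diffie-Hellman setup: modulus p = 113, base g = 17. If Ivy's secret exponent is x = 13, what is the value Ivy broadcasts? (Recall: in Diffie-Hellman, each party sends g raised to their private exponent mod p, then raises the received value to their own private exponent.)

92

Public value = 17^13 (mod 113).
17^1 ≡ 17 (mod 113)
17^2 = (17^1)^2 ≡ 17^2 = 289 ≡ 63 (mod 113)
17^4 = (17^2)^2 ≡ 63^2 = 3969 ≡ 14 (mod 113)
17^8 = (17^4)^2 ≡ 14^2 = 196 ≡ 83 (mod 113)
17^13 = 17^8 · 17^4 · 17^1 ≡ 83 · 14 · 17 ≡ 92 (mod 113).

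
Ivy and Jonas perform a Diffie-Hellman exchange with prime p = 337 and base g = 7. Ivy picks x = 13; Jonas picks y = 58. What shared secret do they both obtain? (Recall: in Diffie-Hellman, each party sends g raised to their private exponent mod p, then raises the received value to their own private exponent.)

Ivy sends A = g^x mod p = 7^13 mod 337.
7^1 ≡ 7 (mod 337)
7^2 = (7^1)^2 ≡ 7^2 = 49 ≡ 49 (mod 337)
7^4 = (7^2)^2 ≡ 49^2 = 2401 ≡ 42 (mod 337)
7^8 = (7^4)^2 ≡ 42^2 = 1764 ≡ 79 (mod 337)
7^13 = 7^8 · 7^4 · 7^1 ≡ 79 · 42 · 7 ≡ 310 (mod 337).
So A = 310. Jonas then computes K = A^y mod p = 310^58 mod 337.
310^1 ≡ 310 (mod 337)
310^2 = (310^1)^2 ≡ 310^2 = 96100 ≡ 55 (mod 337)
310^4 = (310^2)^2 ≡ 55^2 = 3025 ≡ 329 (mod 337)
310^8 = (310^4)^2 ≡ 329^2 = 108241 ≡ 64 (mod 337)
310^16 = (310^8)^2 ≡ 64^2 = 4096 ≡ 52 (mod 337)
310^32 = (310^16)^2 ≡ 52^2 = 2704 ≡ 8 (mod 337)
310^58 = 310^32 · 310^16 · 310^8 · 310^2 ≡ 8 · 52 · 64 · 55 ≡ 55 (mod 337).

55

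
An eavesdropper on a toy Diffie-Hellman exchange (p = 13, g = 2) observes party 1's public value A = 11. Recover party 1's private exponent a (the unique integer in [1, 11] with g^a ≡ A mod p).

Try successive powers of 2 modulo 13:
2^1 ≡ 2
2^2 ≡ 4
2^3 ≡ 8
2^4 ≡ 3
2^5 ≡ 6
2^6 ≡ 12
2^7 ≡ 11
Found: a = 7.

7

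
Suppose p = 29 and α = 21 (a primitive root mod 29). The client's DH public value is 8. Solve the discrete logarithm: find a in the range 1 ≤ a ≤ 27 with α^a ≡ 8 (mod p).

Try successive powers of 21 modulo 29:
21^1 ≡ 21
21^2 ≡ 6
21^3 ≡ 10
21^4 ≡ 7
21^5 ≡ 2
21^6 ≡ 13
21^7 ≡ 12
21^8 ≡ 20
21^9 ≡ 14
21^10 ≡ 4
21^11 ≡ 26
21^12 ≡ 24
21^13 ≡ 11
21^14 ≡ 28
21^15 ≡ 8
Found: a = 15.

15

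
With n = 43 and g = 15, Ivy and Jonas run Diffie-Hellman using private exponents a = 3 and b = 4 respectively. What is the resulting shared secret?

Ivy sends A = g^a mod n = 15^3 mod 43.
15^1 ≡ 15 (mod 43)
15^2 = (15^1)^2 ≡ 15^2 = 225 ≡ 10 (mod 43)
15^3 = 15^2 · 15^1 ≡ 10 · 15 ≡ 21 (mod 43).
So A = 21. Jonas then computes K = A^b mod n = 21^4 mod 43.
21^1 ≡ 21 (mod 43)
21^2 = (21^1)^2 ≡ 21^2 = 441 ≡ 11 (mod 43)
21^4 = (21^2)^2 ≡ 11^2 = 121 ≡ 35 (mod 43)

35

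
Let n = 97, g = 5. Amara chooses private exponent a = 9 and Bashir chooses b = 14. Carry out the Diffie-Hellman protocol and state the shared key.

79

Bashir sends B = g^b mod n = 5^14 mod 97.
5^1 ≡ 5 (mod 97)
5^2 = (5^1)^2 ≡ 5^2 = 25 ≡ 25 (mod 97)
5^4 = (5^2)^2 ≡ 25^2 = 625 ≡ 43 (mod 97)
5^8 = (5^4)^2 ≡ 43^2 = 1849 ≡ 6 (mod 97)
5^14 = 5^8 · 5^4 · 5^2 ≡ 6 · 43 · 25 ≡ 48 (mod 97).
So B = 48. Amara then computes K = B^a mod n = 48^9 mod 97.
48^1 ≡ 48 (mod 97)
48^2 = (48^1)^2 ≡ 48^2 = 2304 ≡ 73 (mod 97)
48^4 = (48^2)^2 ≡ 73^2 = 5329 ≡ 91 (mod 97)
48^8 = (48^4)^2 ≡ 91^2 = 8281 ≡ 36 (mod 97)
48^9 = 48^8 · 48^1 ≡ 36 · 48 ≡ 79 (mod 97).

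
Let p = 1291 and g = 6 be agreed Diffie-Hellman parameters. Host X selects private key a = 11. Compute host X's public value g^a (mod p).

Public value = 6^11 (mod 1291).
6^1 ≡ 6 (mod 1291)
6^2 = (6^1)^2 ≡ 6^2 = 36 ≡ 36 (mod 1291)
6^4 = (6^2)^2 ≡ 36^2 = 1296 ≡ 5 (mod 1291)
6^8 = (6^4)^2 ≡ 5^2 = 25 ≡ 25 (mod 1291)
6^11 = 6^8 · 6^2 · 6^1 ≡ 25 · 36 · 6 ≡ 236 (mod 1291).

236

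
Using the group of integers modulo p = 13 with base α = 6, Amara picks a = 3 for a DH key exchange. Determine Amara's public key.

Public value = 6^3 (mod 13).
6^1 ≡ 6 (mod 13)
6^2 = (6^1)^2 ≡ 6^2 = 36 ≡ 10 (mod 13)
6^3 = 6^2 · 6^1 ≡ 10 · 6 ≡ 8 (mod 13).

8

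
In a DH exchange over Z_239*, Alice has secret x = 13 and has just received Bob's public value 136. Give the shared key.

Shared key K = 136^13 mod 239.
136^1 ≡ 136 (mod 239)
136^2 = (136^1)^2 ≡ 136^2 = 18496 ≡ 93 (mod 239)
136^4 = (136^2)^2 ≡ 93^2 = 8649 ≡ 45 (mod 239)
136^8 = (136^4)^2 ≡ 45^2 = 2025 ≡ 113 (mod 239)
136^13 = 136^8 · 136^4 · 136^1 ≡ 113 · 45 · 136 ≡ 133 (mod 239).

133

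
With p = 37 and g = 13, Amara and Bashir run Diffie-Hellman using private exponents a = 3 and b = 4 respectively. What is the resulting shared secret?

Bashir sends B = g^b mod p = 13^4 mod 37.
13^1 ≡ 13 (mod 37)
13^2 = (13^1)^2 ≡ 13^2 = 169 ≡ 21 (mod 37)
13^4 = (13^2)^2 ≡ 21^2 = 441 ≡ 34 (mod 37)
So B = 34. Amara then computes K = B^a mod p = 34^3 mod 37.
34^1 ≡ 34 (mod 37)
34^2 = (34^1)^2 ≡ 34^2 = 1156 ≡ 9 (mod 37)
34^3 = 34^2 · 34^1 ≡ 9 · 34 ≡ 10 (mod 37).

10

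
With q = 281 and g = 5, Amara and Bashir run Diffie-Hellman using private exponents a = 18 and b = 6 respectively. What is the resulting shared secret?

162

Bashir sends B = g^b mod q = 5^6 mod 281.
5^1 ≡ 5 (mod 281)
5^2 = (5^1)^2 ≡ 5^2 = 25 ≡ 25 (mod 281)
5^4 = (5^2)^2 ≡ 25^2 = 625 ≡ 63 (mod 281)
5^6 = 5^4 · 5^2 ≡ 63 · 25 ≡ 170 (mod 281).
So B = 170. Amara then computes K = B^a mod q = 170^18 mod 281.
170^1 ≡ 170 (mod 281)
170^2 = (170^1)^2 ≡ 170^2 = 28900 ≡ 238 (mod 281)
170^4 = (170^2)^2 ≡ 238^2 = 56644 ≡ 163 (mod 281)
170^8 = (170^4)^2 ≡ 163^2 = 26569 ≡ 155 (mod 281)
170^16 = (170^8)^2 ≡ 155^2 = 24025 ≡ 140 (mod 281)
170^18 = 170^16 · 170^2 ≡ 140 · 238 ≡ 162 (mod 281).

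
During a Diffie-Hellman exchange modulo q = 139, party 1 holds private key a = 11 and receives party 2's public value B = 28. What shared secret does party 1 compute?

99

Shared key K = 28^11 mod 139.
28^1 ≡ 28 (mod 139)
28^2 = (28^1)^2 ≡ 28^2 = 784 ≡ 89 (mod 139)
28^4 = (28^2)^2 ≡ 89^2 = 7921 ≡ 137 (mod 139)
28^8 = (28^4)^2 ≡ 137^2 = 18769 ≡ 4 (mod 139)
28^11 = 28^8 · 28^2 · 28^1 ≡ 4 · 89 · 28 ≡ 99 (mod 139).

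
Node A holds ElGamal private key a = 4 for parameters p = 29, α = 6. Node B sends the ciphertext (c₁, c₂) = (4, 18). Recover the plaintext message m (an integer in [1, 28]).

8

Shared mask s = c₁^a mod p = 4^4 mod 29.
4^1 ≡ 4 (mod 29)
4^2 = (4^1)^2 ≡ 4^2 = 16 ≡ 16 (mod 29)
4^4 = (4^2)^2 ≡ 16^2 = 256 ≡ 24 (mod 29)
So s = 24; s⁻¹ ≡ 23 (mod 29).
m = c₂ · s⁻¹ mod 29 = 18 · 23 mod 29 = 8.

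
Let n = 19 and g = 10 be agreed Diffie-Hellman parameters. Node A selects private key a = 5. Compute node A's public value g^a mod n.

3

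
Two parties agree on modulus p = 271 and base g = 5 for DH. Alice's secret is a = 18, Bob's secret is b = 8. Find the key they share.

Alice sends A = g^a mod p = 5^18 mod 271.
5^1 ≡ 5 (mod 271)
5^2 = (5^1)^2 ≡ 5^2 = 25 ≡ 25 (mod 271)
5^4 = (5^2)^2 ≡ 25^2 = 625 ≡ 83 (mod 271)
5^8 = (5^4)^2 ≡ 83^2 = 6889 ≡ 114 (mod 271)
5^16 = (5^8)^2 ≡ 114^2 = 12996 ≡ 259 (mod 271)
5^18 = 5^16 · 5^2 ≡ 259 · 25 ≡ 242 (mod 271).
So A = 242. Bob then computes K = A^b mod p = 242^8 mod 271.
242^1 ≡ 242 (mod 271)
242^2 = (242^1)^2 ≡ 242^2 = 58564 ≡ 28 (mod 271)
242^4 = (242^2)^2 ≡ 28^2 = 784 ≡ 242 (mod 271)
242^8 = (242^4)^2 ≡ 242^2 = 58564 ≡ 28 (mod 271)

28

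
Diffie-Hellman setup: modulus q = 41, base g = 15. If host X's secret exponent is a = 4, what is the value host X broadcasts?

31

Public value = 15^{4} \pmod{41}.
15^1 ≡ 15 (mod 41)
15^2 = (15^1)^2 ≡ 15^2 = 225 ≡ 20 (mod 41)
15^4 = (15^2)^2 ≡ 20^2 = 400 ≡ 31 (mod 41)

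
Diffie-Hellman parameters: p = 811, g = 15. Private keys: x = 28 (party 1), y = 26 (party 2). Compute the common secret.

54

Party 1 sends A = g^x mod p = 15^28 mod 811.
15^1 ≡ 15 (mod 811)
15^2 = (15^1)^2 ≡ 15^2 = 225 ≡ 225 (mod 811)
15^4 = (15^2)^2 ≡ 225^2 = 50625 ≡ 343 (mod 811)
15^8 = (15^4)^2 ≡ 343^2 = 117649 ≡ 54 (mod 811)
15^16 = (15^8)^2 ≡ 54^2 = 2916 ≡ 483 (mod 811)
15^28 = 15^16 · 15^8 · 15^4 ≡ 483 · 54 · 343 ≡ 796 (mod 811).
So A = 796. Party 2 then computes K = A^y mod p = 796^26 mod 811.
796^1 ≡ 796 (mod 811)
796^2 = (796^1)^2 ≡ 796^2 = 633616 ≡ 225 (mod 811)
796^4 = (796^2)^2 ≡ 225^2 = 50625 ≡ 343 (mod 811)
796^8 = (796^4)^2 ≡ 343^2 = 117649 ≡ 54 (mod 811)
796^16 = (796^8)^2 ≡ 54^2 = 2916 ≡ 483 (mod 811)
796^26 = 796^16 · 796^8 · 796^2 ≡ 483 · 54 · 225 ≡ 54 (mod 811).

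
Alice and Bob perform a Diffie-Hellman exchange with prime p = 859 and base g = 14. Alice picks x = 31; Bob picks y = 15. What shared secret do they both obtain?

Bob sends B = g^y mod p = 14^15 mod 859.
14^1 ≡ 14 (mod 859)
14^2 = (14^1)^2 ≡ 14^2 = 196 ≡ 196 (mod 859)
14^4 = (14^2)^2 ≡ 196^2 = 38416 ≡ 620 (mod 859)
14^8 = (14^4)^2 ≡ 620^2 = 384400 ≡ 427 (mod 859)
14^15 = 14^8 · 14^4 · 14^2 · 14^1 ≡ 427 · 620 · 196 · 14 ≡ 568 (mod 859).
So B = 568. Alice then computes K = B^x mod p = 568^31 mod 859.
568^1 ≡ 568 (mod 859)
568^2 = (568^1)^2 ≡ 568^2 = 322624 ≡ 499 (mod 859)
568^4 = (568^2)^2 ≡ 499^2 = 249001 ≡ 750 (mod 859)
568^8 = (568^4)^2 ≡ 750^2 = 562500 ≡ 714 (mod 859)
568^16 = (568^8)^2 ≡ 714^2 = 509796 ≡ 409 (mod 859)
568^31 = 568^16 · 568^8 · 568^4 · 568^2 · 568^1 ≡ 409 · 714 · 750 · 499 · 568 ≡ 48 (mod 859).

48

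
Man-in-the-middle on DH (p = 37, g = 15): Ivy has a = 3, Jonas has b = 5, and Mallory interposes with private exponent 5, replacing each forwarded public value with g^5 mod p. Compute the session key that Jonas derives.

Jonas receives Mallory's public value M = 15^5 mod 37 instead of the honest one.
15^1 ≡ 15 (mod 37)
15^2 = (15^1)^2 ≡ 15^2 = 225 ≡ 3 (mod 37)
15^4 = (15^2)^2 ≡ 3^2 = 9 ≡ 9 (mod 37)
15^5 = 15^4 · 15^1 ≡ 9 · 15 ≡ 24 (mod 37).
So M = 24. Jonas computes K = M^5 mod 37.
24^1 ≡ 24 (mod 37)
24^2 = (24^1)^2 ≡ 24^2 = 576 ≡ 21 (mod 37)
24^4 = (24^2)^2 ≡ 21^2 = 441 ≡ 34 (mod 37)
24^5 = 24^4 · 24^1 ≡ 34 · 24 ≡ 2 (mod 37).

2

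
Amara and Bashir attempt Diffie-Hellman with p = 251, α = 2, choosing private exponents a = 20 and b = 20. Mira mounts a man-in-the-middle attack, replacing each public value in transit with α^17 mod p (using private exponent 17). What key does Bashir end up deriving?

Bashir receives Mira's public value M = 2^17 mod 251 instead of the honest one.
2^1 ≡ 2 (mod 251)
2^2 = (2^1)^2 ≡ 2^2 = 4 ≡ 4 (mod 251)
2^4 = (2^2)^2 ≡ 4^2 = 16 ≡ 16 (mod 251)
2^8 = (2^4)^2 ≡ 16^2 = 256 ≡ 5 (mod 251)
2^16 = (2^8)^2 ≡ 5^2 = 25 ≡ 25 (mod 251)
2^17 = 2^16 · 2^1 ≡ 25 · 2 ≡ 50 (mod 251).
So M = 50. Bashir computes K = M^20 mod 251.
50^1 ≡ 50 (mod 251)
50^2 = (50^1)^2 ≡ 50^2 = 2500 ≡ 241 (mod 251)
50^4 = (50^2)^2 ≡ 241^2 = 58081 ≡ 100 (mod 251)
50^8 = (50^4)^2 ≡ 100^2 = 10000 ≡ 211 (mod 251)
50^16 = (50^8)^2 ≡ 211^2 = 44521 ≡ 94 (mod 251)
50^20 = 50^16 · 50^4 ≡ 94 · 100 ≡ 113 (mod 251).

113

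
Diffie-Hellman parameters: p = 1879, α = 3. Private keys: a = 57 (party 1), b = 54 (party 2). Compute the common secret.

Party 2 sends B = α^b mod p = 3^54 mod 1879.
3^1 ≡ 3 (mod 1879)
3^2 = (3^1)^2 ≡ 3^2 = 9 ≡ 9 (mod 1879)
3^4 = (3^2)^2 ≡ 9^2 = 81 ≡ 81 (mod 1879)
3^8 = (3^4)^2 ≡ 81^2 = 6561 ≡ 924 (mod 1879)
3^16 = (3^8)^2 ≡ 924^2 = 853776 ≡ 710 (mod 1879)
3^32 = (3^16)^2 ≡ 710^2 = 504100 ≡ 528 (mod 1879)
3^54 = 3^32 · 3^16 · 3^4 · 3^2 ≡ 528 · 710 · 81 · 9 ≡ 123 (mod 1879).
So B = 123. Party 1 then computes K = B^a mod p = 123^57 mod 1879.
123^1 ≡ 123 (mod 1879)
123^2 = (123^1)^2 ≡ 123^2 = 15129 ≡ 97 (mod 1879)
123^4 = (123^2)^2 ≡ 97^2 = 9409 ≡ 14 (mod 1879)
123^8 = (123^4)^2 ≡ 14^2 = 196 ≡ 196 (mod 1879)
123^16 = (123^8)^2 ≡ 196^2 = 38416 ≡ 836 (mod 1879)
123^32 = (123^16)^2 ≡ 836^2 = 698896 ≡ 1787 (mod 1879)
123^57 = 123^32 · 123^16 · 123^8 · 123^1 ≡ 1787 · 836 · 196 · 123 ≡ 825 (mod 1879).

825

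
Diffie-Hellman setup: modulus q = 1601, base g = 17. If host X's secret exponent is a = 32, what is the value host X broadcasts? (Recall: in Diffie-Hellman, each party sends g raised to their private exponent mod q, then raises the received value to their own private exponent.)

Public value = 17^32 mod 1601.
17^1 ≡ 17 (mod 1601)
17^2 = (17^1)^2 ≡ 17^2 = 289 ≡ 289 (mod 1601)
17^4 = (17^2)^2 ≡ 289^2 = 83521 ≡ 269 (mod 1601)
17^8 = (17^4)^2 ≡ 269^2 = 72361 ≡ 316 (mod 1601)
17^16 = (17^8)^2 ≡ 316^2 = 99856 ≡ 594 (mod 1601)
17^32 = (17^16)^2 ≡ 594^2 = 352836 ≡ 616 (mod 1601)

616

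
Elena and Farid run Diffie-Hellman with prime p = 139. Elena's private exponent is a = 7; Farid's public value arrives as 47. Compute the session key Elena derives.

113

Shared key K = 47^7 mod 139.
47^1 ≡ 47 (mod 139)
47^2 = (47^1)^2 ≡ 47^2 = 2209 ≡ 124 (mod 139)
47^4 = (47^2)^2 ≡ 124^2 = 15376 ≡ 86 (mod 139)
47^7 = 47^4 · 47^2 · 47^1 ≡ 86 · 124 · 47 ≡ 113 (mod 139).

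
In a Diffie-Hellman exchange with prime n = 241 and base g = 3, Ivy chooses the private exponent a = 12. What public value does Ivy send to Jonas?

36

Public value = 3^12 mod 241.
3^1 ≡ 3 (mod 241)
3^2 = (3^1)^2 ≡ 3^2 = 9 ≡ 9 (mod 241)
3^4 = (3^2)^2 ≡ 9^2 = 81 ≡ 81 (mod 241)
3^8 = (3^4)^2 ≡ 81^2 = 6561 ≡ 54 (mod 241)
3^12 = 3^8 · 3^4 ≡ 54 · 81 ≡ 36 (mod 241).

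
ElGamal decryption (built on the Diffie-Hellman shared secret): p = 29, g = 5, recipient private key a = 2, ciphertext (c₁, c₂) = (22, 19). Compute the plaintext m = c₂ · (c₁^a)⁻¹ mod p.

14

Shared mask s = c₁^a mod p = 22^2 mod 29.
22^1 ≡ 22 (mod 29)
22^2 = (22^1)^2 ≡ 22^2 = 484 ≡ 20 (mod 29)
So s = 20; s⁻¹ ≡ 16 (mod 29).
m = c₂ · s⁻¹ mod 29 = 19 · 16 mod 29 = 14.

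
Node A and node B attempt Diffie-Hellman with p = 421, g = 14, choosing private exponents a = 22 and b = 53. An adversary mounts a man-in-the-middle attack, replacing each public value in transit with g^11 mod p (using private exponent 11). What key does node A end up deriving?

418

Node A receives an adversary's public value M = 14^11 mod 421 instead of the honest one.
14^1 ≡ 14 (mod 421)
14^2 = (14^1)^2 ≡ 14^2 = 196 ≡ 196 (mod 421)
14^4 = (14^2)^2 ≡ 196^2 = 38416 ≡ 105 (mod 421)
14^8 = (14^4)^2 ≡ 105^2 = 11025 ≡ 79 (mod 421)
14^11 = 14^8 · 14^2 · 14^1 ≡ 79 · 196 · 14 ≡ 382 (mod 421).
So M = 382. Node A computes K = M^22 mod 421.
382^1 ≡ 382 (mod 421)
382^2 = (382^1)^2 ≡ 382^2 = 145924 ≡ 258 (mod 421)
382^4 = (382^2)^2 ≡ 258^2 = 66564 ≡ 46 (mod 421)
382^8 = (382^4)^2 ≡ 46^2 = 2116 ≡ 11 (mod 421)
382^16 = (382^8)^2 ≡ 11^2 = 121 ≡ 121 (mod 421)
382^22 = 382^16 · 382^4 · 382^2 ≡ 121 · 46 · 258 ≡ 418 (mod 421).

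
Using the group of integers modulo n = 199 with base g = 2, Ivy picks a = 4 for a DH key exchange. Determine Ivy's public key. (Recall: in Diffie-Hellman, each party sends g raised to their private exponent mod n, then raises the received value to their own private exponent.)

16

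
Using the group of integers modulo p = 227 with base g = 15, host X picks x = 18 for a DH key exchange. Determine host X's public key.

169

Public value = 15^{18} \pmod{227}.
15^1 ≡ 15 (mod 227)
15^2 = (15^1)^2 ≡ 15^2 = 225 ≡ 225 (mod 227)
15^4 = (15^2)^2 ≡ 225^2 = 50625 ≡ 4 (mod 227)
15^8 = (15^4)^2 ≡ 4^2 = 16 ≡ 16 (mod 227)
15^16 = (15^8)^2 ≡ 16^2 = 256 ≡ 29 (mod 227)
15^18 = 15^16 · 15^2 ≡ 29 · 225 ≡ 169 (mod 227).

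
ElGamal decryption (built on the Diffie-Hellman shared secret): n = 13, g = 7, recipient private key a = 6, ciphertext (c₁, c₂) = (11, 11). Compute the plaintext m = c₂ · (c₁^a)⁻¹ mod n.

2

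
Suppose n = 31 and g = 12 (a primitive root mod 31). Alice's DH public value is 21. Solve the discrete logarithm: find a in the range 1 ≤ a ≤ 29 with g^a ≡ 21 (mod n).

Try successive powers of 12 modulo 31:
12^1 ≡ 12
12^2 ≡ 20
12^3 ≡ 23
12^4 ≡ 28
12^5 ≡ 26
12^6 ≡ 2
12^7 ≡ 24
12^8 ≡ 9
12^9 ≡ 15
12^10 ≡ 25
12^11 ≡ 21
Found: a = 11.

11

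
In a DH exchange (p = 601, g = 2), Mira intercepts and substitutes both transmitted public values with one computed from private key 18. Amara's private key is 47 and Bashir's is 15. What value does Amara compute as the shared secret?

Amara receives Mira's public value M = 2^18 mod 601 instead of the honest one.
2^1 ≡ 2 (mod 601)
2^2 = (2^1)^2 ≡ 2^2 = 4 ≡ 4 (mod 601)
2^4 = (2^2)^2 ≡ 4^2 = 16 ≡ 16 (mod 601)
2^8 = (2^4)^2 ≡ 16^2 = 256 ≡ 256 (mod 601)
2^16 = (2^8)^2 ≡ 256^2 = 65536 ≡ 27 (mod 601)
2^18 = 2^16 · 2^2 ≡ 27 · 4 ≡ 108 (mod 601).
So M = 108. Amara computes K = M^47 mod 601.
108^1 ≡ 108 (mod 601)
108^2 = (108^1)^2 ≡ 108^2 = 11664 ≡ 245 (mod 601)
108^4 = (108^2)^2 ≡ 245^2 = 60025 ≡ 526 (mod 601)
108^8 = (108^4)^2 ≡ 526^2 = 276676 ≡ 216 (mod 601)
108^16 = (108^8)^2 ≡ 216^2 = 46656 ≡ 379 (mod 601)
108^32 = (108^16)^2 ≡ 379^2 = 143641 ≡ 2 (mod 601)
108^47 = 108^32 · 108^8 · 108^4 · 108^2 · 108^1 ≡ 2 · 216 · 526 · 245 · 108 ≡ 263 (mod 601).

263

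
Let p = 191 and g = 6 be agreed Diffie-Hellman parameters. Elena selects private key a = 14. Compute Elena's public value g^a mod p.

125

Public value = 6^14 mod 191.
6^1 ≡ 6 (mod 191)
6^2 = (6^1)^2 ≡ 6^2 = 36 ≡ 36 (mod 191)
6^4 = (6^2)^2 ≡ 36^2 = 1296 ≡ 150 (mod 191)
6^8 = (6^4)^2 ≡ 150^2 = 22500 ≡ 153 (mod 191)
6^14 = 6^8 · 6^4 · 6^2 ≡ 153 · 150 · 36 ≡ 125 (mod 191).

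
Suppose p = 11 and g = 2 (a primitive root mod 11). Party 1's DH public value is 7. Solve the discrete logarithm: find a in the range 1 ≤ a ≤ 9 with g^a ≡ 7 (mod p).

Try successive powers of 2 modulo 11:
2^1 ≡ 2
2^2 ≡ 4
2^3 ≡ 8
2^4 ≡ 5
2^5 ≡ 10
2^6 ≡ 9
2^7 ≡ 7
Found: a = 7.

7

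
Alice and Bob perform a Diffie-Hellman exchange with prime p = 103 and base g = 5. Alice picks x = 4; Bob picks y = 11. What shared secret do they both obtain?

2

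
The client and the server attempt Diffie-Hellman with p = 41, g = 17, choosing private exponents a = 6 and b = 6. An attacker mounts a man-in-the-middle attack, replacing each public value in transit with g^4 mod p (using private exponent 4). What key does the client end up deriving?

The client receives an attacker's public value M = 17^4 mod 41 instead of the honest one.
17^1 ≡ 17 (mod 41)
17^2 = (17^1)^2 ≡ 17^2 = 289 ≡ 2 (mod 41)
17^4 = (17^2)^2 ≡ 2^2 = 4 ≡ 4 (mod 41)
So M = 4. The client computes K = M^6 mod 41.
4^1 ≡ 4 (mod 41)
4^2 = (4^1)^2 ≡ 4^2 = 16 ≡ 16 (mod 41)
4^4 = (4^2)^2 ≡ 16^2 = 256 ≡ 10 (mod 41)
4^6 = 4^4 · 4^2 ≡ 10 · 16 ≡ 37 (mod 41).

37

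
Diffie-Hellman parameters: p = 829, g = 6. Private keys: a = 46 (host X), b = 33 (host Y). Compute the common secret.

Host Y sends B = g^b mod p = 6^33 mod 829.
6^1 ≡ 6 (mod 829)
6^2 = (6^1)^2 ≡ 6^2 = 36 ≡ 36 (mod 829)
6^4 = (6^2)^2 ≡ 36^2 = 1296 ≡ 467 (mod 829)
6^8 = (6^4)^2 ≡ 467^2 = 218089 ≡ 62 (mod 829)
6^16 = (6^8)^2 ≡ 62^2 = 3844 ≡ 528 (mod 829)
6^32 = (6^16)^2 ≡ 528^2 = 278784 ≡ 240 (mod 829)
6^33 = 6^32 · 6^1 ≡ 240 · 6 ≡ 611 (mod 829).
So B = 611. Host X then computes K = B^a mod p = 611^46 mod 829.
611^1 ≡ 611 (mod 829)
611^2 = (611^1)^2 ≡ 611^2 = 373321 ≡ 271 (mod 829)
611^4 = (611^2)^2 ≡ 271^2 = 73441 ≡ 489 (mod 829)
611^8 = (611^4)^2 ≡ 489^2 = 239121 ≡ 369 (mod 829)
611^16 = (611^8)^2 ≡ 369^2 = 136161 ≡ 205 (mod 829)
611^32 = (611^16)^2 ≡ 205^2 = 42025 ≡ 575 (mod 829)
611^46 = 611^32 · 611^8 · 611^4 · 611^2 ≡ 575 · 369 · 489 · 271 ≡ 126 (mod 829).

126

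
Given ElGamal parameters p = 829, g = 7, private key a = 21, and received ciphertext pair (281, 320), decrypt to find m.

Shared mask s = c₁^a mod p = 281^21 mod 829.
281^1 ≡ 281 (mod 829)
281^2 = (281^1)^2 ≡ 281^2 = 78961 ≡ 206 (mod 829)
281^4 = (281^2)^2 ≡ 206^2 = 42436 ≡ 157 (mod 829)
281^8 = (281^4)^2 ≡ 157^2 = 24649 ≡ 608 (mod 829)
281^16 = (281^8)^2 ≡ 608^2 = 369664 ≡ 759 (mod 829)
281^21 = 281^16 · 281^4 · 281^1 ≡ 759 · 157 · 281 ≡ 664 (mod 829).
So s = 664; s⁻¹ ≡ 623 (mod 829).
m = c₂ · s⁻¹ mod 829 = 320 · 623 mod 829 = 400.

400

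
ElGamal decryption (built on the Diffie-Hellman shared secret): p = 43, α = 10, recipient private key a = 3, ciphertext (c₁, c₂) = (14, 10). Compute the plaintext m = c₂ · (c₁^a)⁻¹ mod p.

Shared mask s = c₁^a mod p = 14^3 mod 43.
14^1 ≡ 14 (mod 43)
14^2 = (14^1)^2 ≡ 14^2 = 196 ≡ 24 (mod 43)
14^3 = 14^2 · 14^1 ≡ 24 · 14 ≡ 35 (mod 43).
So s = 35; s⁻¹ ≡ 16 (mod 43).
m = c₂ · s⁻¹ mod 43 = 10 · 16 mod 43 = 31.

31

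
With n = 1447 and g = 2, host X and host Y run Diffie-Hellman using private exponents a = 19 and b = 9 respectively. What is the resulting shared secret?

687

Host X sends A = g^a mod n = 2^19 mod 1447.
2^1 ≡ 2 (mod 1447)
2^2 = (2^1)^2 ≡ 2^2 = 4 ≡ 4 (mod 1447)
2^4 = (2^2)^2 ≡ 4^2 = 16 ≡ 16 (mod 1447)
2^8 = (2^4)^2 ≡ 16^2 = 256 ≡ 256 (mod 1447)
2^16 = (2^8)^2 ≡ 256^2 = 65536 ≡ 421 (mod 1447)
2^19 = 2^16 · 2^2 · 2^1 ≡ 421 · 4 · 2 ≡ 474 (mod 1447).
So A = 474. Host Y then computes K = A^b mod n = 474^9 mod 1447.
474^1 ≡ 474 (mod 1447)
474^2 = (474^1)^2 ≡ 474^2 = 224676 ≡ 391 (mod 1447)
474^4 = (474^2)^2 ≡ 391^2 = 152881 ≡ 946 (mod 1447)
474^8 = (474^4)^2 ≡ 946^2 = 894916 ≡ 670 (mod 1447)
474^9 = 474^8 · 474^1 ≡ 670 · 474 ≡ 687 (mod 1447).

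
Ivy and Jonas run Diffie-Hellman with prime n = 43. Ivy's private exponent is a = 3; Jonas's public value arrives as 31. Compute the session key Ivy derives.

Shared key K = 31^3 mod 43.
31^1 ≡ 31 (mod 43)
31^2 = (31^1)^2 ≡ 31^2 = 961 ≡ 15 (mod 43)
31^3 = 31^2 · 31^1 ≡ 15 · 31 ≡ 35 (mod 43).

35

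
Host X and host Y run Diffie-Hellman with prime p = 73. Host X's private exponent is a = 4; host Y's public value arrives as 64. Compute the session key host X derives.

Shared key K = 64^4 mod 73.
64^1 ≡ 64 (mod 73)
64^2 = (64^1)^2 ≡ 64^2 = 4096 ≡ 8 (mod 73)
64^4 = (64^2)^2 ≡ 8^2 = 64 ≡ 64 (mod 73)

64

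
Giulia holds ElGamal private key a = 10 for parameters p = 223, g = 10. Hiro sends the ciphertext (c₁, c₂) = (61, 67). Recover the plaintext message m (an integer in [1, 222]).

222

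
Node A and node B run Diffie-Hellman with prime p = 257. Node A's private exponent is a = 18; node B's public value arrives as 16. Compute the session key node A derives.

Shared key K = 16^18 mod 257.
16^1 ≡ 16 (mod 257)
16^2 = (16^1)^2 ≡ 16^2 = 256 ≡ 256 (mod 257)
16^4 = (16^2)^2 ≡ 256^2 = 65536 ≡ 1 (mod 257)
16^8 = (16^4)^2 ≡ 1^2 = 1 ≡ 1 (mod 257)
16^16 = (16^8)^2 ≡ 1^2 = 1 ≡ 1 (mod 257)
16^18 = 16^16 · 16^2 ≡ 1 · 256 ≡ 256 (mod 257).

256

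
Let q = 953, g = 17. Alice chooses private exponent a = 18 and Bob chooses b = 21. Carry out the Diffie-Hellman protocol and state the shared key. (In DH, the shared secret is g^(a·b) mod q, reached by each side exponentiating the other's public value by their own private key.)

349

Bob sends B = g^b mod q = 17^21 mod 953.
17^1 ≡ 17 (mod 953)
17^2 = (17^1)^2 ≡ 17^2 = 289 ≡ 289 (mod 953)
17^4 = (17^2)^2 ≡ 289^2 = 83521 ≡ 610 (mod 953)
17^8 = (17^4)^2 ≡ 610^2 = 372100 ≡ 430 (mod 953)
17^16 = (17^8)^2 ≡ 430^2 = 184900 ≡ 18 (mod 953)
17^21 = 17^16 · 17^4 · 17^1 ≡ 18 · 610 · 17 ≡ 825 (mod 953).
So B = 825. Alice then computes K = B^a mod q = 825^18 mod 953.
825^1 ≡ 825 (mod 953)
825^2 = (825^1)^2 ≡ 825^2 = 680625 ≡ 183 (mod 953)
825^4 = (825^2)^2 ≡ 183^2 = 33489 ≡ 134 (mod 953)
825^8 = (825^4)^2 ≡ 134^2 = 17956 ≡ 802 (mod 953)
825^16 = (825^8)^2 ≡ 802^2 = 643204 ≡ 882 (mod 953)
825^18 = 825^16 · 825^2 ≡ 882 · 183 ≡ 349 (mod 953).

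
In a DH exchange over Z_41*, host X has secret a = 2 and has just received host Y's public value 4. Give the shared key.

Shared key K = 4^2 mod 41.
4^1 ≡ 4 (mod 41)
4^2 = (4^1)^2 ≡ 4^2 = 16 ≡ 16 (mod 41)

16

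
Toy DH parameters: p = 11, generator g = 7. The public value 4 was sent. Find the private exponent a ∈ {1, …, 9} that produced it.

6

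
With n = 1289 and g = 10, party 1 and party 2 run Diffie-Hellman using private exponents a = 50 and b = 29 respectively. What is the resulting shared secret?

923

Party 1 sends A = g^a mod n = 10^50 mod 1289.
10^1 ≡ 10 (mod 1289)
10^2 = (10^1)^2 ≡ 10^2 = 100 ≡ 100 (mod 1289)
10^4 = (10^2)^2 ≡ 100^2 = 10000 ≡ 977 (mod 1289)
10^8 = (10^4)^2 ≡ 977^2 = 954529 ≡ 669 (mod 1289)
10^16 = (10^8)^2 ≡ 669^2 = 447561 ≡ 278 (mod 1289)
10^32 = (10^16)^2 ≡ 278^2 = 77284 ≡ 1233 (mod 1289)
10^50 = 10^32 · 10^16 · 10^2 ≡ 1233 · 278 · 100 ≡ 312 (mod 1289).
So A = 312. Party 2 then computes K = A^b mod n = 312^29 mod 1289.
312^1 ≡ 312 (mod 1289)
312^2 = (312^1)^2 ≡ 312^2 = 97344 ≡ 669 (mod 1289)
312^4 = (312^2)^2 ≡ 669^2 = 447561 ≡ 278 (mod 1289)
312^8 = (312^4)^2 ≡ 278^2 = 77284 ≡ 1233 (mod 1289)
312^16 = (312^8)^2 ≡ 1233^2 = 1520289 ≡ 558 (mod 1289)
312^29 = 312^16 · 312^8 · 312^4 · 312^1 ≡ 558 · 1233 · 278 · 312 ≡ 923 (mod 1289).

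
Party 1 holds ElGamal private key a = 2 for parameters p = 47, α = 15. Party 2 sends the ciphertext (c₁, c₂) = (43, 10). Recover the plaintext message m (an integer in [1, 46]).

30

Shared mask s = c₁^a mod p = 43^2 mod 47.
43^1 ≡ 43 (mod 47)
43^2 = (43^1)^2 ≡ 43^2 = 1849 ≡ 16 (mod 47)
So s = 16; s⁻¹ ≡ 3 (mod 47).
m = c₂ · s⁻¹ mod 47 = 10 · 3 mod 47 = 30.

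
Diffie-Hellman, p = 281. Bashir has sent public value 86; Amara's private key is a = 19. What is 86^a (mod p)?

Shared key K = 86^19 mod 281.
86^1 ≡ 86 (mod 281)
86^2 = (86^1)^2 ≡ 86^2 = 7396 ≡ 90 (mod 281)
86^4 = (86^2)^2 ≡ 90^2 = 8100 ≡ 232 (mod 281)
86^8 = (86^4)^2 ≡ 232^2 = 53824 ≡ 153 (mod 281)
86^16 = (86^8)^2 ≡ 153^2 = 23409 ≡ 86 (mod 281)
86^19 = 86^16 · 86^2 · 86^1 ≡ 86 · 90 · 86 ≡ 232 (mod 281).

232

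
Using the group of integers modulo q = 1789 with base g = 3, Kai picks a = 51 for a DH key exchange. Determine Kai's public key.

Public value = 3^51 mod 1789.
3^1 ≡ 3 (mod 1789)
3^2 = (3^1)^2 ≡ 3^2 = 9 ≡ 9 (mod 1789)
3^4 = (3^2)^2 ≡ 9^2 = 81 ≡ 81 (mod 1789)
3^8 = (3^4)^2 ≡ 81^2 = 6561 ≡ 1194 (mod 1789)
3^16 = (3^8)^2 ≡ 1194^2 = 1425636 ≡ 1592 (mod 1789)
3^32 = (3^16)^2 ≡ 1592^2 = 2534464 ≡ 1240 (mod 1789)
3^51 = 3^32 · 3^16 · 3^2 · 3^1 ≡ 1240 · 1592 · 9 · 3 ≡ 483 (mod 1789).

483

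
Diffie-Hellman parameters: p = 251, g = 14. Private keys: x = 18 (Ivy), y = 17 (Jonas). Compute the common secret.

27

Ivy sends A = g^x mod p = 14^18 mod 251.
14^1 ≡ 14 (mod 251)
14^2 = (14^1)^2 ≡ 14^2 = 196 ≡ 196 (mod 251)
14^4 = (14^2)^2 ≡ 196^2 = 38416 ≡ 13 (mod 251)
14^8 = (14^4)^2 ≡ 13^2 = 169 ≡ 169 (mod 251)
14^16 = (14^8)^2 ≡ 169^2 = 28561 ≡ 198 (mod 251)
14^18 = 14^16 · 14^2 ≡ 198 · 196 ≡ 154 (mod 251).
So A = 154. Jonas then computes K = A^y mod p = 154^17 mod 251.
154^1 ≡ 154 (mod 251)
154^2 = (154^1)^2 ≡ 154^2 = 23716 ≡ 122 (mod 251)
154^4 = (154^2)^2 ≡ 122^2 = 14884 ≡ 75 (mod 251)
154^8 = (154^4)^2 ≡ 75^2 = 5625 ≡ 103 (mod 251)
154^16 = (154^8)^2 ≡ 103^2 = 10609 ≡ 67 (mod 251)
154^17 = 154^16 · 154^1 ≡ 67 · 154 ≡ 27 (mod 251).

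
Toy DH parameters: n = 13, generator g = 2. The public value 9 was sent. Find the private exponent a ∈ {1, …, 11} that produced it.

Try successive powers of 2 modulo 13:
2^1 ≡ 2
2^2 ≡ 4
2^3 ≡ 8
2^4 ≡ 3
2^5 ≡ 6
2^6 ≡ 12
2^7 ≡ 11
2^8 ≡ 9
Found: a = 8.

8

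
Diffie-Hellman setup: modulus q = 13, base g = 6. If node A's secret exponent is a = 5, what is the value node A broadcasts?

Public value = 6^5 (mod 13).
6^1 ≡ 6 (mod 13)
6^2 = (6^1)^2 ≡ 6^2 = 36 ≡ 10 (mod 13)
6^4 = (6^2)^2 ≡ 10^2 = 100 ≡ 9 (mod 13)
6^5 = 6^4 · 6^1 ≡ 9 · 6 ≡ 2 (mod 13).

2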